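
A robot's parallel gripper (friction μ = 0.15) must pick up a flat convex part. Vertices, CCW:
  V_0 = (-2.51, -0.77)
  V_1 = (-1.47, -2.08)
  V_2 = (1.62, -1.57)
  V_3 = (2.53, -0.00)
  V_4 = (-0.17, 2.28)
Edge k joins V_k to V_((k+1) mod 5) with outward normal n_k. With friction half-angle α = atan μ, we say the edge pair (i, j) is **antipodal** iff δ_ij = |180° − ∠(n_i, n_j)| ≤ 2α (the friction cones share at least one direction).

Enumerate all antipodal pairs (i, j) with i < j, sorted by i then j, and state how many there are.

α = atan 0.15 = 8.53°;  2α = 17.06°
n_0 = (-0.7832, -0.6218)
n_1 = (+0.1628, -0.9867)
n_2 = (+0.8652, -0.5015)
n_3 = (+0.6452, +0.7640)
n_4 = (-0.7934, +0.6087)
  (0,1): δ = 119.07°  ·
  (0,2): δ = 68.54°  ·
  (0,3): δ = 11.37°  ✓
  (0,4): δ = 104.06°  ·
  (1,2): δ = 129.47°  ·
  (1,3): δ = 49.55°  ·
  (1,4): δ = 43.13°  ·
  (2,3): δ = 100.08°  ·
  (2,4): δ = 7.40°  ✓
  (3,4): δ = 87.32°  ·
antipodal pairs: 2

count = 2; pairs: (0,3), (2,4)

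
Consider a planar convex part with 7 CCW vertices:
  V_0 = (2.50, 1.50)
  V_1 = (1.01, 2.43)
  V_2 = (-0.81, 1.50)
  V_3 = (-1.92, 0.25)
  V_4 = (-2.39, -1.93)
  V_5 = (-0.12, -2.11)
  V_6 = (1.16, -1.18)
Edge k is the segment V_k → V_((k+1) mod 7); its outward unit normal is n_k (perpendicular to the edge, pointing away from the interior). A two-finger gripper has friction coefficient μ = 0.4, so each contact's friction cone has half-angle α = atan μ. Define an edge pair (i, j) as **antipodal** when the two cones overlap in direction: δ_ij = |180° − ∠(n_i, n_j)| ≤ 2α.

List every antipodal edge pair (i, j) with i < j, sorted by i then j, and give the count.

α = atan 0.4 = 21.80°;  2α = 43.60°
n_0 = (+0.5295, +0.8483)
n_1 = (-0.4550, +0.8905)
n_2 = (-0.7477, +0.6640)
n_3 = (-0.9775, +0.2108)
n_4 = (-0.0790, -0.9969)
n_5 = (+0.5878, -0.8090)
n_6 = (+0.8944, -0.4472)
  (0,1): δ = 120.96°  ·
  (0,2): δ = 99.63°  ·
  (0,3): δ = 70.20°  ·
  (0,4): δ = 27.44°  ✓
  (0,5): δ = 67.97°  ·
  (0,6): δ = 95.41°  ·
  (1,2): δ = 158.67°  ·
  (1,3): δ = 129.23°  ·
  (1,4): δ = 31.60°  ✓
  (1,5): δ = 8.93°  ✓
  (1,6): δ = 36.37°  ✓
  (2,3): δ = 150.56°  ·
  (2,4): δ = 52.93°  ·
  (2,5): δ = 12.39°  ✓
  (2,6): δ = 15.04°  ✓
  (3,4): δ = 82.37°  ·
  (3,5): δ = 41.83°  ✓
  (3,6): δ = 14.40°  ✓
  (4,5): δ = 139.47°  ·
  (4,6): δ = 112.03°  ·
  (5,6): δ = 152.57°  ·
antipodal pairs: 8

count = 8; pairs: (0,4), (1,4), (1,5), (1,6), (2,5), (2,6), (3,5), (3,6)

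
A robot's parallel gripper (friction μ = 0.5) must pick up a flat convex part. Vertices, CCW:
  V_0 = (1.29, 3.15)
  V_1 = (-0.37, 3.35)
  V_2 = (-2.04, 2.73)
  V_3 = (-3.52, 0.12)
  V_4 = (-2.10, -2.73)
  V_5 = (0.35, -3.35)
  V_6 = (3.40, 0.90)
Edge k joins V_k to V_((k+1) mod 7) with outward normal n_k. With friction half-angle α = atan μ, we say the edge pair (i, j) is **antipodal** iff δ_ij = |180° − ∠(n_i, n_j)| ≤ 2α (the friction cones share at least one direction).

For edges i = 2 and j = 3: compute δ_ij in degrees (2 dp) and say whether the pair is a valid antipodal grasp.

δ = 123.96°, invalid

α = atan 0.5 = 26.57°;  2α = 53.13°
edge 2: e_2 = (-1.48, -2.61);  n_2 = (-0.8699, +0.4933)
edge 3: e_3 = (+1.42, -2.85);  n_3 = (-0.8951, -0.4460)
∠(n_2, n_3) = 56.04°
δ = |180° − 56.04°| = 123.96°
123.96° > 2α = 53.13°  →  invalid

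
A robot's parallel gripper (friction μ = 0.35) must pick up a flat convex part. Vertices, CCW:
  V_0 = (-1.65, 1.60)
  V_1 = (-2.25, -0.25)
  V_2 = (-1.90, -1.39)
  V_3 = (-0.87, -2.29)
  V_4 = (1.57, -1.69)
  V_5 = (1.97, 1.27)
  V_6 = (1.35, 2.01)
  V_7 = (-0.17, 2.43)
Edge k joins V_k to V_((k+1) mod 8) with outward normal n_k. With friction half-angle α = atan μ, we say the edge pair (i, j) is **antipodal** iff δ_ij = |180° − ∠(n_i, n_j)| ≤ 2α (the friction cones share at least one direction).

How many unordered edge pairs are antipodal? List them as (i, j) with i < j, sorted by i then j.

α = atan 0.35 = 19.29°;  2α = 38.58°
n_0 = (-0.9512, +0.3085)
n_1 = (-0.9560, -0.2935)
n_2 = (-0.6580, -0.7530)
n_3 = (+0.2388, -0.9711)
n_4 = (+0.9910, -0.1339)
n_5 = (+0.7665, +0.6422)
n_6 = (+0.2663, +0.9639)
n_7 = (-0.4891, +0.8722)
  (0,1): δ = 144.96°  ·
  (0,2): δ = 113.18°  ·
  (0,3): δ = 58.22°  ·
  (0,4): δ = 10.27°  ✓
  (0,5): δ = 57.93°  ·
  (0,6): δ = 92.52°  ·
  (0,7): δ = 137.25°  ·
  (1,2): δ = 148.21°  ·
  (1,3): δ = 93.25°  ·
  (1,4): δ = 24.76°  ✓
  (1,5): δ = 22.89°  ✓
  (1,6): δ = 57.49°  ·
  (1,7): δ = 102.22°  ·
  (2,3): δ = 125.04°  ·
  (2,4): δ = 56.55°  ·
  (2,5): δ = 8.90°  ✓
  (2,6): δ = 25.70°  ✓
  (2,7): δ = 70.43°  ·
  (3,4): δ = 111.51°  ·
  (3,5): δ = 63.86°  ·
  (3,6): δ = 29.26°  ✓
  (3,7): δ = 15.47°  ✓
  (4,5): δ = 132.35°  ·
  (4,6): δ = 97.75°  ·
  (4,7): δ = 53.02°  ·
  (5,6): δ = 145.40°  ·
  (5,7): δ = 100.67°  ·
  (6,7): δ = 135.27°  ·
antipodal pairs: 7

count = 7; pairs: (0,4), (1,4), (1,5), (2,5), (2,6), (3,6), (3,7)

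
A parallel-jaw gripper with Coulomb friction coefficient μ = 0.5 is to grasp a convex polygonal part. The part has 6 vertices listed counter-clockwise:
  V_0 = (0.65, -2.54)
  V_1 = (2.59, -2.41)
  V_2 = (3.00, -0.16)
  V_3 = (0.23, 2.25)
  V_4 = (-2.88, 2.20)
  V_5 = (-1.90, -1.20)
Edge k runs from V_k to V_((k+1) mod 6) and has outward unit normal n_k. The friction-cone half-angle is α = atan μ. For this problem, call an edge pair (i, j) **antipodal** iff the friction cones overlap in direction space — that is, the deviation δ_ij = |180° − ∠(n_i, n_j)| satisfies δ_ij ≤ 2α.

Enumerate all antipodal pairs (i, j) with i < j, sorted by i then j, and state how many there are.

α = atan 0.5 = 26.57°;  2α = 53.13°
n_0 = (+0.0669, -0.9978)
n_1 = (+0.9838, -0.1793)
n_2 = (+0.6564, +0.7544)
n_3 = (-0.0161, +0.9999)
n_4 = (-0.9609, -0.2770)
n_5 = (-0.4652, -0.8852)
  (0,1): δ = 104.16°  ·
  (0,2): δ = 44.86°  ✓
  (0,3): δ = 2.91°  ✓
  (0,4): δ = 102.25°  ·
  (0,5): δ = 148.44°  ·
  (1,2): δ = 120.70°  ·
  (1,3): δ = 78.75°  ·
  (1,4): δ = 26.41°  ✓
  (1,5): δ = 72.61°  ·
  (2,3): δ = 138.05°  ·
  (2,4): δ = 32.90°  ✓
  (2,5): δ = 13.30°  ✓
  (3,4): δ = 74.84°  ·
  (3,5): δ = 28.64°  ✓
  (4,5): δ = 133.80°  ·
antipodal pairs: 6

count = 6; pairs: (0,2), (0,3), (1,4), (2,4), (2,5), (3,5)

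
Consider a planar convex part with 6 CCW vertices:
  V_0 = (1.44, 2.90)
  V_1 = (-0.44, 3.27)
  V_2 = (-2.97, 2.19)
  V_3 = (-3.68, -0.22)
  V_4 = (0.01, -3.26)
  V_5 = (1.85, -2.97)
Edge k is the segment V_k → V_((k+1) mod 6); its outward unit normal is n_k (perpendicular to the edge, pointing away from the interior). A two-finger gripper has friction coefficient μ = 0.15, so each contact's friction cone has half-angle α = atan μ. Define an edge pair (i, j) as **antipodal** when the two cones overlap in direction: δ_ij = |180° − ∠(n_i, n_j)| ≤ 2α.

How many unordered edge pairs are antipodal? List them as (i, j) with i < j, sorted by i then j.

α = atan 0.15 = 8.53°;  2α = 17.06°
n_0 = (+0.1931, +0.9812)
n_1 = (-0.3926, +0.9197)
n_2 = (-0.9592, +0.2826)
n_3 = (-0.6359, -0.7718)
n_4 = (+0.1557, -0.9878)
n_5 = (+0.9976, +0.0697)
  (0,1): δ = 145.75°  ·
  (0,2): δ = 95.28°  ·
  (0,3): δ = 28.35°  ·
  (0,4): δ = 20.09°  ·
  (0,5): δ = 105.13°  ·
  (1,2): δ = 129.53°  ·
  (1,3): δ = 62.60°  ·
  (1,4): δ = 14.16°  ✓
  (1,5): δ = 70.88°  ·
  (2,3): δ = 113.07°  ·
  (2,4): δ = 64.63°  ·
  (2,5): δ = 20.41°  ·
  (3,4): δ = 131.56°  ·
  (3,5): δ = 46.52°  ·
  (4,5): δ = 94.96°  ·
antipodal pairs: 1

count = 1; pairs: (1,4)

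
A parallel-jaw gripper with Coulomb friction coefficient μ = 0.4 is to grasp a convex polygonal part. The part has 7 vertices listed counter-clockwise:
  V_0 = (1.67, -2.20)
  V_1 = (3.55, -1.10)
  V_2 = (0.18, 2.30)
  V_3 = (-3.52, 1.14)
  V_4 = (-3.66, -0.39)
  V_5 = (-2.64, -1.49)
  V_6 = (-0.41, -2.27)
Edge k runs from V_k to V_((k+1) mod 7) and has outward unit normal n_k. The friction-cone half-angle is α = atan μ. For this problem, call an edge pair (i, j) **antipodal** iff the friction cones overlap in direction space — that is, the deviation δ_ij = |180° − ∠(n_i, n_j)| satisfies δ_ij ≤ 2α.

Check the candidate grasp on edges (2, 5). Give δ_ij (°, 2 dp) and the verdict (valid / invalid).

δ = 36.69°, valid

α = atan 0.4 = 21.80°;  2α = 43.60°
edge 2: e_2 = (-3.70, -1.16);  n_2 = (-0.2992, +0.9542)
edge 5: e_5 = (+2.23, -0.78);  n_5 = (-0.3302, -0.9439)
∠(n_2, n_5) = 143.31°
δ = |180° − 143.31°| = 36.69°
36.69° ≤ 2α = 43.60°  →  valid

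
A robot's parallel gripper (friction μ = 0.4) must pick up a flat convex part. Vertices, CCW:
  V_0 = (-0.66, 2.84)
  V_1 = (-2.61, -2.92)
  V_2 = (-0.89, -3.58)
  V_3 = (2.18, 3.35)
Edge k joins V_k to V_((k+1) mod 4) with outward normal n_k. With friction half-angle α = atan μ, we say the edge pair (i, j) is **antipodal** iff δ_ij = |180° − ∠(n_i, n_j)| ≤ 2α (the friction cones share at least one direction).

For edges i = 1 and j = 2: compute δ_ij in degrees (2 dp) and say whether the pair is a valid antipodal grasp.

δ = 92.90°, invalid

α = atan 0.4 = 21.80°;  2α = 43.60°
edge 1: e_1 = (+1.72, -0.66);  n_1 = (-0.3583, -0.9336)
edge 2: e_2 = (+3.07, +6.93);  n_2 = (+0.9143, -0.4050)
∠(n_1, n_2) = 87.10°
δ = |180° − 87.10°| = 92.90°
92.90° > 2α = 43.60°  →  invalid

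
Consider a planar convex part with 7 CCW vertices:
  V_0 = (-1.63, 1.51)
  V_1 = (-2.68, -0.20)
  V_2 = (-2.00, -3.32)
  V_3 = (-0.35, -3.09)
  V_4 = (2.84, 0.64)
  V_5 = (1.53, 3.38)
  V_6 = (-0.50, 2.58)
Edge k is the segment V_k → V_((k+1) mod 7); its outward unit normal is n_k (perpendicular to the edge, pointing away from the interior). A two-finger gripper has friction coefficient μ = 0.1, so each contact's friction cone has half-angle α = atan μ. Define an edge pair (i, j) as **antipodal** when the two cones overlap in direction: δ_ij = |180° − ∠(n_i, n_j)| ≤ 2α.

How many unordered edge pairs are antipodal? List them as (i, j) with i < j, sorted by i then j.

α = atan 0.1 = 5.71°;  2α = 11.42°
n_0 = (-0.8522, +0.5233)
n_1 = (-0.9771, -0.2129)
n_2 = (+0.1381, -0.9904)
n_3 = (+0.7600, -0.6500)
n_4 = (+0.9022, +0.4313)
n_5 = (-0.3666, +0.9304)
n_6 = (-0.6876, +0.7261)
  (0,1): δ = 136.15°  ·
  (0,2): δ = 50.51°  ·
  (0,3): δ = 8.99°  ✓
  (0,4): δ = 57.10°  ·
  (0,5): δ = 143.06°  ·
  (0,6): δ = 164.99°  ·
  (1,2): δ = 94.36°  ·
  (1,3): δ = 52.83°  ·
  (1,4): δ = 13.26°  ·
  (1,5): δ = 99.21°  ·
  (1,6): δ = 121.14°  ·
  (2,3): δ = 138.47°  ·
  (2,4): δ = 72.38°  ·
  (2,5): δ = 13.57°  ·
  (2,6): δ = 35.50°  ·
  (3,4): δ = 113.91°  ·
  (3,5): δ = 27.95°  ·
  (3,6): δ = 6.02°  ✓
  (4,5): δ = 94.04°  ·
  (4,6): δ = 72.11°  ·
  (5,6): δ = 158.07°  ·
antipodal pairs: 2

count = 2; pairs: (0,3), (3,6)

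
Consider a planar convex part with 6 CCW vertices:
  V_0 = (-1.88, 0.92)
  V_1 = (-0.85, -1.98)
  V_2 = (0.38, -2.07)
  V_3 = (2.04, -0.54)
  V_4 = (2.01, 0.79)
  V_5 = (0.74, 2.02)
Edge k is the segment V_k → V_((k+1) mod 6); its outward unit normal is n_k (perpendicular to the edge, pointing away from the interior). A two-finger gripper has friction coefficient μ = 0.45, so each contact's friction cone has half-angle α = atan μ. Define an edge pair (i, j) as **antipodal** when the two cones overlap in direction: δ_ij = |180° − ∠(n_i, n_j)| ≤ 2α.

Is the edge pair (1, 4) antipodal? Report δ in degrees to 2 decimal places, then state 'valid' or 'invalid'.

α = atan 0.45 = 24.23°;  2α = 48.46°
edge 1: e_1 = (+1.23, -0.09);  n_1 = (-0.0730, -0.9973)
edge 4: e_4 = (-1.27, +1.23);  n_4 = (+0.6957, +0.7183)
∠(n_1, n_4) = 140.10°
δ = |180° − 140.10°| = 39.90°
39.90° ≤ 2α = 48.46°  →  valid

δ = 39.90°, valid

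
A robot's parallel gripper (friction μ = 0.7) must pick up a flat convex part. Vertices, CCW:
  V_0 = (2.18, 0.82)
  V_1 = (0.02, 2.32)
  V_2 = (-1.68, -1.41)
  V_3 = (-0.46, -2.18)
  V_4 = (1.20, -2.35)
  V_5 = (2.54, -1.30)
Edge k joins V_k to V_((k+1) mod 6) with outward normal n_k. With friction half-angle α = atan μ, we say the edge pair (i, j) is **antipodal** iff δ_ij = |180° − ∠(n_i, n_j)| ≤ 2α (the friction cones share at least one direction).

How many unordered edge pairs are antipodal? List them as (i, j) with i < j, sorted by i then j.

α = atan 0.7 = 34.99°;  2α = 69.98°
n_0 = (+0.5704, +0.8214)
n_1 = (-0.9099, +0.4147)
n_2 = (-0.5337, -0.8457)
n_3 = (-0.1019, -0.9948)
n_4 = (+0.6168, -0.7871)
n_5 = (+0.9859, +0.1674)
  (0,1): δ = 79.72°  ·
  (0,2): δ = 2.52°  ✓
  (0,3): δ = 28.93°  ✓
  (0,4): δ = 72.86°  ·
  (0,5): δ = 134.42°  ·
  (1,2): δ = 97.76°  ·
  (1,3): δ = 71.35°  ·
  (1,4): δ = 27.42°  ✓
  (1,5): δ = 34.14°  ✓
  (2,3): δ = 153.59°  ·
  (2,4): δ = 109.66°  ·
  (2,5): δ = 48.10°  ✓
  (3,4): δ = 136.07°  ·
  (3,5): δ = 74.52°  ·
  (4,5): δ = 118.44°  ·
antipodal pairs: 5

count = 5; pairs: (0,2), (0,3), (1,4), (1,5), (2,5)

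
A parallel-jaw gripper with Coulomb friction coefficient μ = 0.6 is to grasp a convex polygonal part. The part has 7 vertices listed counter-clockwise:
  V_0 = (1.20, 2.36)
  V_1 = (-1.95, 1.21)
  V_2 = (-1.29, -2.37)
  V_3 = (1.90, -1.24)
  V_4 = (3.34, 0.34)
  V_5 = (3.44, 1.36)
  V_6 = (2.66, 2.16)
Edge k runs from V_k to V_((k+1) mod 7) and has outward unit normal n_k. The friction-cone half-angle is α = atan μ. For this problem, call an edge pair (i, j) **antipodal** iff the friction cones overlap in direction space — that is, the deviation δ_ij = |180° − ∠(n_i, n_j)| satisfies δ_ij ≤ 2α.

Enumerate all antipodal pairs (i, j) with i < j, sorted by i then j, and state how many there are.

count = 7; pairs: (0,2), (0,3), (1,3), (1,4), (1,5), (2,6), (3,6)

α = atan 0.6 = 30.96°;  2α = 61.93°
n_0 = (-0.3429, +0.9394)
n_1 = (-0.9834, -0.1813)
n_2 = (+0.3339, -0.9426)
n_3 = (+0.7391, -0.6736)
n_4 = (+0.9952, -0.0976)
n_5 = (+0.7160, +0.6981)
n_6 = (+0.1357, +0.9907)
  (0,1): δ = 99.61°  ·
  (0,2): δ = 0.55°  ✓
  (0,3): δ = 27.60°  ✓
  (0,4): δ = 64.34°  ·
  (0,5): δ = 114.22°  ·
  (0,6): δ = 152.14°  ·
  (1,2): δ = 80.94°  ·
  (1,3): δ = 52.79°  ✓
  (1,4): δ = 16.04°  ✓
  (1,5): δ = 33.83°  ✓
  (1,6): δ = 71.75°  ·
  (2,3): δ = 151.85°  ·
  (2,4): δ = 115.11°  ·
  (2,5): δ = 65.23°  ·
  (2,6): δ = 27.31°  ✓
  (3,4): δ = 143.25°  ·
  (3,5): δ = 93.38°  ·
  (3,6): δ = 55.45°  ✓
  (4,5): δ = 130.13°  ·
  (4,6): δ = 92.20°  ·
  (5,6): δ = 142.07°  ·
antipodal pairs: 7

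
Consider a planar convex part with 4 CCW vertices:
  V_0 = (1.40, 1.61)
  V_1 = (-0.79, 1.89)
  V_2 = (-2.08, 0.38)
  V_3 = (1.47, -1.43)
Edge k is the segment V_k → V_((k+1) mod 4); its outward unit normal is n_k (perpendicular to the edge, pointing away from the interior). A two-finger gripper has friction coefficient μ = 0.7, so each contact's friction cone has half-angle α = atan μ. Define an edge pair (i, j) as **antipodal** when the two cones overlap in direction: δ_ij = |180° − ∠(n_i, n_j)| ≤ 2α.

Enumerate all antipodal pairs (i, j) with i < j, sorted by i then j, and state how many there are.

α = atan 0.7 = 34.99°;  2α = 69.98°
n_0 = (+0.1268, +0.9919)
n_1 = (-0.7603, +0.6495)
n_2 = (-0.4542, -0.8909)
n_3 = (+0.9997, +0.0230)
  (0,1): δ = 123.22°  ·
  (0,2): δ = 19.73°  ✓
  (0,3): δ = 98.61°  ·
  (1,2): δ = 76.51°  ·
  (1,3): δ = 41.83°  ✓
  (2,3): δ = 61.67°  ✓
antipodal pairs: 3

count = 3; pairs: (0,2), (1,3), (2,3)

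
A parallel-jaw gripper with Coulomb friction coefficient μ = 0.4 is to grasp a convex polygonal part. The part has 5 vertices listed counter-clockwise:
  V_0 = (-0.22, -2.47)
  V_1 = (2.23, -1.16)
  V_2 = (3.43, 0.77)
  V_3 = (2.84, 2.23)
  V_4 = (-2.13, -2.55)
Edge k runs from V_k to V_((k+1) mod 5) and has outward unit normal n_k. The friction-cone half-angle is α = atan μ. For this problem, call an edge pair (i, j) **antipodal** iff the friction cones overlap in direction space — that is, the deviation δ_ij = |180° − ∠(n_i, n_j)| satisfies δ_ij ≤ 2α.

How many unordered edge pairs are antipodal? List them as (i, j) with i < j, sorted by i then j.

count = 3; pairs: (0,3), (1,3), (3,4)

α = atan 0.4 = 21.80°;  2α = 43.60°
n_0 = (+0.4715, -0.8819)
n_1 = (+0.8492, -0.5280)
n_2 = (+0.9272, +0.3747)
n_3 = (-0.6932, +0.7207)
n_4 = (+0.0418, -0.9991)
  (0,1): δ = 150.00°  ·
  (0,2): δ = 96.13°  ·
  (0,3): δ = 15.75°  ✓
  (0,4): δ = 154.27°  ·
  (1,2): δ = 126.12°  ·
  (1,3): δ = 14.24°  ✓
  (1,4): δ = 124.27°  ·
  (2,3): δ = 68.12°  ·
  (2,4): δ = 70.39°  ·
  (3,4): δ = 41.49°  ✓
antipodal pairs: 3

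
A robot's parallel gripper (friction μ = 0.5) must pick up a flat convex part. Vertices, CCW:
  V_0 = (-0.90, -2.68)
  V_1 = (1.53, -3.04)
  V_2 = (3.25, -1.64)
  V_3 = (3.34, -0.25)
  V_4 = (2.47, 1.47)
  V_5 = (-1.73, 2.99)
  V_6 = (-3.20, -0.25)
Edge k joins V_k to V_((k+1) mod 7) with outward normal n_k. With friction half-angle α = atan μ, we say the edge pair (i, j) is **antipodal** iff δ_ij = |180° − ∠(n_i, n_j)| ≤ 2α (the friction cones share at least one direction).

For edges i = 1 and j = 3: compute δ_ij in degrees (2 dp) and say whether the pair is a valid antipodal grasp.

α = atan 0.5 = 26.57°;  2α = 53.13°
edge 1: e_1 = (+1.72, +1.40);  n_1 = (+0.6313, -0.7756)
edge 3: e_3 = (-0.87, +1.72);  n_3 = (+0.8923, +0.4514)
∠(n_1, n_3) = 77.69°
δ = |180° − 77.69°| = 102.31°
102.31° > 2α = 53.13°  →  invalid

δ = 102.31°, invalid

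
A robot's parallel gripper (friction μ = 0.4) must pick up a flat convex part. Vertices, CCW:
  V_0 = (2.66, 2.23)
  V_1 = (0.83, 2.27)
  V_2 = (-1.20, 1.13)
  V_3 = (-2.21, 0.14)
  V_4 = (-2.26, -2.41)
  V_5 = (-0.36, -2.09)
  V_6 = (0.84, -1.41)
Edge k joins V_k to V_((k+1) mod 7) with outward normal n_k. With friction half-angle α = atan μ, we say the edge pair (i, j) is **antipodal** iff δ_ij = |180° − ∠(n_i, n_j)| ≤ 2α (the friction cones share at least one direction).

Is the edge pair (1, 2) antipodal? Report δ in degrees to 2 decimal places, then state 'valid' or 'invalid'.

δ = 164.89°, invalid

α = atan 0.4 = 21.80°;  2α = 43.60°
edge 1: e_1 = (-2.03, -1.14);  n_1 = (-0.4896, +0.8719)
edge 2: e_2 = (-1.01, -0.99);  n_2 = (-0.7000, +0.7141)
∠(n_1, n_2) = 15.11°
δ = |180° − 15.11°| = 164.89°
164.89° > 2α = 43.60°  →  invalid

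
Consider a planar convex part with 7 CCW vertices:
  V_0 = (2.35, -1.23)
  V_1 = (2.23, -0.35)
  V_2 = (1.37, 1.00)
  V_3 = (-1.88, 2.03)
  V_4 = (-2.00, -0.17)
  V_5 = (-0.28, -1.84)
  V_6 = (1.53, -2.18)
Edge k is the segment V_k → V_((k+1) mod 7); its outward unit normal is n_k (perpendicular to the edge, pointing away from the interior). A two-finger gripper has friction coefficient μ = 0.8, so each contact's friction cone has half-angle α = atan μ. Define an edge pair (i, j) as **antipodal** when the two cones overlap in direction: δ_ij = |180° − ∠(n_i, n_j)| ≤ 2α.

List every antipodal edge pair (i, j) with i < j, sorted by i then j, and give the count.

count = 11; pairs: (0,3), (0,4), (0,5), (1,3), (1,4), (1,5), (2,3), (2,4), (2,5), (2,6), (3,6)

α = atan 0.8 = 38.66°;  2α = 77.32°
n_0 = (+0.9908, +0.1351)
n_1 = (+0.8434, +0.5373)
n_2 = (+0.3021, +0.9533)
n_3 = (-0.9985, +0.0545)
n_4 = (-0.6966, -0.7175)
n_5 = (-0.1846, -0.9828)
n_6 = (+0.7570, -0.6534)
  (0,1): δ = 155.27°  ·
  (0,2): δ = 115.35°  ·
  (0,3): δ = 10.89°  ✓
  (0,4): δ = 38.08°  ✓
  (0,5): δ = 71.60°  ✓
  (0,6): δ = 131.44°  ·
  (1,2): δ = 140.08°  ·
  (1,3): δ = 35.62°  ✓
  (1,4): δ = 13.35°  ✓
  (1,5): δ = 46.86°  ✓
  (1,6): δ = 106.70°  ·
  (2,3): δ = 75.54°  ✓
  (2,4): δ = 26.57°  ✓
  (2,5): δ = 6.95°  ✓
  (2,6): δ = 66.79°  ✓
  (3,4): δ = 131.03°  ·
  (3,5): δ = 97.52°  ·
  (3,6): δ = 37.68°  ✓
  (4,5): δ = 146.48°  ·
  (4,6): δ = 86.64°  ·
  (5,6): δ = 120.16°  ·
antipodal pairs: 11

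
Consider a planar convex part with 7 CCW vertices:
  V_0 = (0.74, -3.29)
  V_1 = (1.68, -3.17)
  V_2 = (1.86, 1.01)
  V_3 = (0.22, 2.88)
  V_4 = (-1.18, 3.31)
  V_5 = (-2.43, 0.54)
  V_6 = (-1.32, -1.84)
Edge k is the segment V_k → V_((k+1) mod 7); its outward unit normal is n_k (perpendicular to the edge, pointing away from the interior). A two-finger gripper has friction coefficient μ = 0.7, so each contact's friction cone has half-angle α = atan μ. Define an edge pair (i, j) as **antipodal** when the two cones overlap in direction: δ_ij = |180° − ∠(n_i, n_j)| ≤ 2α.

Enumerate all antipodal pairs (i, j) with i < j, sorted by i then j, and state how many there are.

α = atan 0.7 = 34.99°;  2α = 69.98°
n_0 = (+0.1266, -0.9919)
n_1 = (+0.9991, -0.0430)
n_2 = (+0.7518, +0.6594)
n_3 = (+0.2936, +0.9559)
n_4 = (-0.9115, +0.4113)
n_5 = (-0.9063, -0.4227)
n_6 = (-0.5756, -0.8177)
  (0,1): δ = 99.74°  ·
  (0,2): δ = 56.02°  ✓
  (0,3): δ = 24.35°  ✓
  (0,4): δ = 58.44°  ✓
  (0,5): δ = 107.73°  ·
  (0,6): δ = 137.58°  ·
  (1,2): δ = 136.28°  ·
  (1,3): δ = 104.61°  ·
  (1,4): δ = 21.82°  ✓
  (1,5): δ = 27.47°  ✓
  (1,6): δ = 57.32°  ✓
  (2,3): δ = 148.32°  ·
  (2,4): δ = 65.54°  ✓
  (2,5): δ = 16.25°  ✓
  (2,6): δ = 13.61°  ✓
  (3,4): δ = 97.21°  ·
  (3,5): δ = 47.92°  ✓
  (3,6): δ = 18.07°  ✓
  (4,5): δ = 130.71°  ·
  (4,6): δ = 100.85°  ·
  (5,6): δ = 150.14°  ·
antipodal pairs: 11

count = 11; pairs: (0,2), (0,3), (0,4), (1,4), (1,5), (1,6), (2,4), (2,5), (2,6), (3,5), (3,6)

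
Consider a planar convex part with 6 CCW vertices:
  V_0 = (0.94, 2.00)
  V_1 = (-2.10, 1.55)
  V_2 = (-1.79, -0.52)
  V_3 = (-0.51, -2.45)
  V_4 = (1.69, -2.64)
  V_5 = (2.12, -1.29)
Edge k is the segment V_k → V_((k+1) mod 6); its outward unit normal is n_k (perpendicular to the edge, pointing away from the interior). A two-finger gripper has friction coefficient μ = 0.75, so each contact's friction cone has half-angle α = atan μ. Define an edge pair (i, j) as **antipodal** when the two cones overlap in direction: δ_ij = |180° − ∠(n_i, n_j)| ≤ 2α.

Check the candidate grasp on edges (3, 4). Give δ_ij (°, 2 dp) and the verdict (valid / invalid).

α = atan 0.75 = 36.87°;  2α = 73.74°
edge 3: e_3 = (+2.20, -0.19);  n_3 = (-0.0860, -0.9963)
edge 4: e_4 = (+0.43, +1.35);  n_4 = (+0.9528, -0.3035)
∠(n_3, n_4) = 77.27°
δ = |180° − 77.27°| = 102.73°
102.73° > 2α = 73.74°  →  invalid

δ = 102.73°, invalid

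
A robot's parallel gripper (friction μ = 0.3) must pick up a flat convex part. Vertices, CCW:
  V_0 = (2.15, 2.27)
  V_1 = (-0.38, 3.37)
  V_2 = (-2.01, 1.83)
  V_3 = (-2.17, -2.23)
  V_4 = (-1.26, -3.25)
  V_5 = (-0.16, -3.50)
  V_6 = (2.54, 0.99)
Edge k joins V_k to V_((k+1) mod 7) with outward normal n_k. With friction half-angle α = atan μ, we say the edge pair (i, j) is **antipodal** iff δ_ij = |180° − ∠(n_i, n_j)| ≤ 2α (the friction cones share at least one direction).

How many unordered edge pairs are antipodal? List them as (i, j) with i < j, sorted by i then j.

α = atan 0.3 = 16.70°;  2α = 33.40°
n_0 = (+0.3987, +0.9171)
n_1 = (-0.6868, +0.7269)
n_2 = (-0.9992, +0.0394)
n_3 = (-0.7462, -0.6657)
n_4 = (-0.2216, -0.9751)
n_5 = (+0.8570, -0.5153)
n_6 = (+0.9566, +0.2915)
  (0,1): δ = 113.13°  ·
  (0,2): δ = 68.76°  ·
  (0,3): δ = 24.76°  ✓
  (0,4): δ = 10.69°  ✓
  (0,5): δ = 82.48°  ·
  (0,6): δ = 130.44°  ·
  (1,2): δ = 135.63°  ·
  (1,3): δ = 91.64°  ·
  (1,4): δ = 56.18°  ·
  (1,5): δ = 15.61°  ✓
  (1,6): δ = 63.57°  ·
  (2,3): δ = 136.01°  ·
  (2,4): δ = 100.55°  ·
  (2,5): δ = 28.76°  ✓
  (2,6): δ = 19.20°  ✓
  (3,4): δ = 144.54°  ·
  (3,5): δ = 72.76°  ·
  (3,6): δ = 24.79°  ✓
  (4,5): δ = 108.22°  ·
  (4,6): δ = 60.25°  ·
  (5,6): δ = 132.03°  ·
antipodal pairs: 6

count = 6; pairs: (0,3), (0,4), (1,5), (2,5), (2,6), (3,6)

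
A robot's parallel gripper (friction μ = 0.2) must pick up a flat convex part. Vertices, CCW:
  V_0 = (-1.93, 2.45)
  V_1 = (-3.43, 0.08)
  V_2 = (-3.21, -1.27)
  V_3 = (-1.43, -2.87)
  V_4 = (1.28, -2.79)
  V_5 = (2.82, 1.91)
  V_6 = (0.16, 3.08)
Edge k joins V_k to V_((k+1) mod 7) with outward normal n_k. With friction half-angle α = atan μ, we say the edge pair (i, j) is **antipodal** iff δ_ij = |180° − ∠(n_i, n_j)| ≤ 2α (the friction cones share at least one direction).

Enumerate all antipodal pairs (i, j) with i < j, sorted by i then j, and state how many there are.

count = 3; pairs: (0,4), (2,5), (3,6)

α = atan 0.2 = 11.31°;  2α = 22.62°
n_0 = (-0.8450, +0.5348)
n_1 = (-0.9870, -0.1608)
n_2 = (-0.6685, -0.7437)
n_3 = (+0.0295, -0.9996)
n_4 = (+0.9503, -0.3114)
n_5 = (+0.4026, +0.9154)
n_6 = (-0.2886, +0.9574)
  (0,1): δ = 138.41°  ·
  (0,2): δ = 99.62°  ·
  (0,3): δ = 55.98°  ·
  (0,4): δ = 14.19°  ✓
  (0,5): δ = 98.59°  ·
  (0,6): δ = 139.10°  ·
  (1,2): δ = 141.21°  ·
  (1,3): δ = 97.56°  ·
  (1,4): δ = 27.40°  ·
  (1,5): δ = 57.00°  ·
  (1,6): δ = 97.52°  ·
  (2,3): δ = 136.36°  ·
  (2,4): δ = 66.19°  ·
  (2,5): δ = 18.21°  ✓
  (2,6): δ = 58.73°  ·
  (3,4): δ = 109.83°  ·
  (3,5): δ = 25.43°  ·
  (3,6): δ = 15.08°  ✓
  (4,5): δ = 95.60°  ·
  (4,6): δ = 55.08°  ·
  (5,6): δ = 139.48°  ·
antipodal pairs: 3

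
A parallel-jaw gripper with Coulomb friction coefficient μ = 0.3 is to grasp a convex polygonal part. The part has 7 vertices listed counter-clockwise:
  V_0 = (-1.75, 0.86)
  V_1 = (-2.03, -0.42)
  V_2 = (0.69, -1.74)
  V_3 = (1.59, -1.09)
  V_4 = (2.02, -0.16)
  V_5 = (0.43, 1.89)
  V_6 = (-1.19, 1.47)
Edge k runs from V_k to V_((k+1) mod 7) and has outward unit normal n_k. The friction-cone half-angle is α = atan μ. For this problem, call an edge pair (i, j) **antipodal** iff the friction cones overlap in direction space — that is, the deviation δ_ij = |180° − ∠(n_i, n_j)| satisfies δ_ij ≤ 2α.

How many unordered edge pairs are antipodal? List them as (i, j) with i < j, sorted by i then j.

count = 5; pairs: (0,3), (1,4), (2,5), (2,6), (3,6)

α = atan 0.3 = 16.70°;  2α = 33.40°
n_0 = (-0.9769, +0.2137)
n_1 = (-0.4366, -0.8997)
n_2 = (+0.5855, -0.8107)
n_3 = (+0.9077, -0.4197)
n_4 = (+0.7902, +0.6129)
n_5 = (-0.2510, +0.9680)
n_6 = (-0.7367, +0.6763)
  (0,1): δ = 103.55°  ·
  (0,2): δ = 41.82°  ·
  (0,3): δ = 12.48°  ✓
  (0,4): δ = 50.14°  ·
  (0,5): δ = 116.87°  ·
  (0,6): δ = 149.79°  ·
  (1,2): δ = 118.28°  ·
  (1,3): δ = 88.93°  ·
  (1,4): δ = 26.32°  ✓
  (1,5): δ = 40.42°  ·
  (1,6): δ = 73.33°  ·
  (2,3): δ = 150.65°  ·
  (2,4): δ = 88.04°  ·
  (2,5): δ = 21.30°  ✓
  (2,6): δ = 11.61°  ✓
  (3,4): δ = 117.39°  ·
  (3,5): δ = 50.65°  ·
  (3,6): δ = 17.74°  ✓
  (4,5): δ = 113.26°  ·
  (4,6): δ = 80.35°  ·
  (5,6): δ = 147.09°  ·
antipodal pairs: 5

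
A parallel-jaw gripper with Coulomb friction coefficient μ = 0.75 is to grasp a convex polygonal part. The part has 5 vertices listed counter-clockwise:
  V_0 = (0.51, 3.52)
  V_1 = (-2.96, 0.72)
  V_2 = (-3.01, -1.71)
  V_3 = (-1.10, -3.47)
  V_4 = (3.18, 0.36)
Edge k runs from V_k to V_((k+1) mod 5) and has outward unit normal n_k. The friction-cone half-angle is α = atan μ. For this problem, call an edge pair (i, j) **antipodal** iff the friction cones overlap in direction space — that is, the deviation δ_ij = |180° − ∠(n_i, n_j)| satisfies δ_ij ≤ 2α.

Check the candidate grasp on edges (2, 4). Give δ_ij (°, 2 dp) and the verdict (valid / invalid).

α = atan 0.75 = 36.87°;  2α = 73.74°
edge 2: e_2 = (+1.91, -1.76);  n_2 = (-0.6776, -0.7354)
edge 4: e_4 = (-2.67, +3.16);  n_4 = (+0.7638, +0.6454)
∠(n_2, n_4) = 172.86°
δ = |180° − 172.86°| = 7.14°
7.14° ≤ 2α = 73.74°  →  valid

δ = 7.14°, valid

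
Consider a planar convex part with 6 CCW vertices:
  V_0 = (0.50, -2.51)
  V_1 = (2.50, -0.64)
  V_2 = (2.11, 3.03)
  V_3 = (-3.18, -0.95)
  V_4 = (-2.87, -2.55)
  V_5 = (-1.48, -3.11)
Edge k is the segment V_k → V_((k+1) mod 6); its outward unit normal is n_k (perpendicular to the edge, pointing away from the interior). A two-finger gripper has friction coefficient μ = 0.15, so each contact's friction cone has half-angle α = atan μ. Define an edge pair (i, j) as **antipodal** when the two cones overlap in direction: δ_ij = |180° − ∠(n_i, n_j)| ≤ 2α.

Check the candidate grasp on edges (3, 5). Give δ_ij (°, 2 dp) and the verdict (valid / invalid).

α = atan 0.15 = 8.53°;  2α = 17.06°
edge 3: e_3 = (+0.31, -1.60);  n_3 = (-0.9817, -0.1902)
edge 5: e_5 = (+1.98, +0.60);  n_5 = (+0.2900, -0.9570)
∠(n_3, n_5) = 95.89°
δ = |180° − 95.89°| = 84.11°
84.11° > 2α = 17.06°  →  invalid

δ = 84.11°, invalid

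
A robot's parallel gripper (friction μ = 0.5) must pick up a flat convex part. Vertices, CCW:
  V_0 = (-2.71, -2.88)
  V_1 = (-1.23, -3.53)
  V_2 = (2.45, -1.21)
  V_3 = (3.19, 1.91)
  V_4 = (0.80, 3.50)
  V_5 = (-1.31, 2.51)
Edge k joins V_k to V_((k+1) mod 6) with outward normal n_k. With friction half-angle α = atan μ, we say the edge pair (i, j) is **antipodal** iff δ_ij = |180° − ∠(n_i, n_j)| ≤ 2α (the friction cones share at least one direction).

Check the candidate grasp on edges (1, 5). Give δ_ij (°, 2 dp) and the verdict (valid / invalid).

δ = 43.21°, valid

α = atan 0.5 = 26.57°;  2α = 53.13°
edge 1: e_1 = (+3.68, +2.32);  n_1 = (+0.5333, -0.8459)
edge 5: e_5 = (-1.40, -5.39);  n_5 = (-0.9679, +0.2514)
∠(n_1, n_5) = 136.79°
δ = |180° − 136.79°| = 43.21°
43.21° ≤ 2α = 53.13°  →  valid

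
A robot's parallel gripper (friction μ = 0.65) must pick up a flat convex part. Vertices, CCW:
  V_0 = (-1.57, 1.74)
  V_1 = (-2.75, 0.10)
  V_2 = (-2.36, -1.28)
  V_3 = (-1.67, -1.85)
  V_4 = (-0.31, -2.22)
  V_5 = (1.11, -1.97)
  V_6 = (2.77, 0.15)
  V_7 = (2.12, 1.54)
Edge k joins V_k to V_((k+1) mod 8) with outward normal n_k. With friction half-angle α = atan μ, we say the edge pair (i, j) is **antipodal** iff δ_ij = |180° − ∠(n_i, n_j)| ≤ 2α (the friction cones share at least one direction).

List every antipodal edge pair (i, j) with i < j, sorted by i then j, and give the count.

count = 11; pairs: (0,4), (0,5), (0,6), (1,5), (1,6), (2,6), (2,7), (3,6), (3,7), (4,7), (5,7)

α = atan 0.65 = 33.02°;  2α = 66.05°
n_0 = (-0.8117, +0.5840)
n_1 = (-0.9623, -0.2720)
n_2 = (-0.6369, -0.7710)
n_3 = (-0.2625, -0.9649)
n_4 = (+0.1734, -0.9849)
n_5 = (+0.7873, -0.6165)
n_6 = (+0.9058, +0.4236)
n_7 = (+0.0541, +0.9985)
  (0,1): δ = 128.48°  ·
  (0,2): δ = 93.82°  ·
  (0,3): δ = 69.48°  ·
  (0,4): δ = 44.28°  ✓
  (0,5): δ = 2.33°  ✓
  (0,6): δ = 60.80°  ✓
  (0,7): δ = 122.63°  ·
  (1,2): δ = 145.34°  ·
  (1,3): δ = 121.00°  ·
  (1,4): δ = 95.80°  ·
  (1,5): δ = 53.84°  ✓
  (1,6): δ = 9.28°  ✓
  (1,7): δ = 71.12°  ·
  (2,3): δ = 155.66°  ·
  (2,4): δ = 130.46°  ·
  (2,5): δ = 88.50°  ·
  (2,6): δ = 25.38°  ✓
  (2,7): δ = 36.46°  ✓
  (3,4): δ = 154.80°  ·
  (3,5): δ = 112.84°  ·
  (3,6): δ = 49.72°  ✓
  (3,7): δ = 12.12°  ✓
  (4,5): δ = 138.05°  ·
  (4,6): δ = 74.92°  ·
  (4,7): δ = 13.09°  ✓
  (5,6): δ = 116.88°  ·
  (5,7): δ = 55.04°  ✓
  (6,7): δ = 118.16°  ·
antipodal pairs: 11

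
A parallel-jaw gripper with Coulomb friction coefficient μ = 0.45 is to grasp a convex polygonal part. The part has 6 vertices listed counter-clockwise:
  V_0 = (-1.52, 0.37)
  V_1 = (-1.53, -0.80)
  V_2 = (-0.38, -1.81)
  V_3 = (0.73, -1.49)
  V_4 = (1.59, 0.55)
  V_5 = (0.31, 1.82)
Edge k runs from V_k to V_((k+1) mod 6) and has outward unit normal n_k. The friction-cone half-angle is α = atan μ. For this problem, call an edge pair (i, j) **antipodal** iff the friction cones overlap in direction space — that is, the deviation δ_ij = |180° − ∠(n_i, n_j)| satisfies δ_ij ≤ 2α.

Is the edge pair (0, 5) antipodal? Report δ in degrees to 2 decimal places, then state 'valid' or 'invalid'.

α = atan 0.45 = 24.23°;  2α = 48.46°
edge 0: e_0 = (-0.01, -1.17);  n_0 = (-1.0000, +0.0085)
edge 5: e_5 = (-1.83, -1.45);  n_5 = (-0.6210, +0.7838)
∠(n_0, n_5) = 51.12°
δ = |180° − 51.12°| = 128.88°
128.88° > 2α = 48.46°  →  invalid

δ = 128.88°, invalid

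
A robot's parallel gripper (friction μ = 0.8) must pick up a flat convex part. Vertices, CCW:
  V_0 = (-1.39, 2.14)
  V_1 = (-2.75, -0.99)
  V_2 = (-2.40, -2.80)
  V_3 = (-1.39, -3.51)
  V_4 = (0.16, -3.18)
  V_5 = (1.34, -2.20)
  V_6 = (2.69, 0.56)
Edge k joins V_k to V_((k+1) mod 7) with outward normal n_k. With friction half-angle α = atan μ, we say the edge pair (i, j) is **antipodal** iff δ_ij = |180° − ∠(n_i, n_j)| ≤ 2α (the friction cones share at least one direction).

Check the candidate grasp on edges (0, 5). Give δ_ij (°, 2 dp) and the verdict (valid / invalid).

δ = 2.58°, valid

α = atan 0.8 = 38.66°;  2α = 77.32°
edge 0: e_0 = (-1.36, -3.13);  n_0 = (-0.9172, +0.3985)
edge 5: e_5 = (+1.35, +2.76);  n_5 = (+0.8983, -0.4394)
∠(n_0, n_5) = 177.42°
δ = |180° − 177.42°| = 2.58°
2.58° ≤ 2α = 77.32°  →  valid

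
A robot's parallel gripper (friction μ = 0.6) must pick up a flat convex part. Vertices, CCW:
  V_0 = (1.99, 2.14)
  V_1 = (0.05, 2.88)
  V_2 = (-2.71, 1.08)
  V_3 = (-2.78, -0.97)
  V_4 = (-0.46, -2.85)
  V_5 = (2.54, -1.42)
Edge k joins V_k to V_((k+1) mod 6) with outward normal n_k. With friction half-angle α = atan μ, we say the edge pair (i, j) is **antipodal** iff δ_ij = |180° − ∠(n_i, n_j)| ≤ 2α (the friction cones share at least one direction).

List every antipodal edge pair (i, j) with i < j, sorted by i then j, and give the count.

count = 5; pairs: (0,3), (0,4), (1,4), (2,5), (3,5)

α = atan 0.6 = 30.96°;  2α = 61.93°
n_0 = (+0.3564, +0.9343)
n_1 = (-0.5463, +0.8376)
n_2 = (-0.9994, +0.0341)
n_3 = (-0.6296, -0.7769)
n_4 = (+0.4303, -0.9027)
n_5 = (+0.9883, +0.1527)
  (0,1): δ = 126.01°  ·
  (0,2): δ = 71.08°  ·
  (0,3): δ = 18.14°  ✓
  (0,4): δ = 46.36°  ✓
  (0,5): δ = 119.66°  ·
  (1,2): δ = 125.07°  ·
  (1,3): δ = 72.13°  ·
  (1,4): δ = 7.63°  ✓
  (1,5): δ = 65.67°  ·
  (2,3): δ = 127.06°  ·
  (2,4): δ = 62.56°  ·
  (2,5): δ = 10.74°  ✓
  (3,4): δ = 115.50°  ·
  (3,5): δ = 42.20°  ✓
  (4,5): δ = 106.70°  ·
antipodal pairs: 5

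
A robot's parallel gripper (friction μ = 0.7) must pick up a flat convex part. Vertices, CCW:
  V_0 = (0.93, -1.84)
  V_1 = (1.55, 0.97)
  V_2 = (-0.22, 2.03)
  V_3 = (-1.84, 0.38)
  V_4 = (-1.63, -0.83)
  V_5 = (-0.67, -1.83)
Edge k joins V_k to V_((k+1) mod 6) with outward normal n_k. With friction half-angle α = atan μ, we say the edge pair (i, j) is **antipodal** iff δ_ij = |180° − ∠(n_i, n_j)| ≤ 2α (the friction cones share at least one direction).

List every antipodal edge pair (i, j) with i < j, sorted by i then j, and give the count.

count = 7; pairs: (0,2), (0,3), (0,4), (1,3), (1,4), (1,5), (2,5)

α = atan 0.7 = 34.99°;  2α = 69.98°
n_0 = (+0.9765, -0.2155)
n_1 = (+0.5138, +0.8579)
n_2 = (-0.7136, +0.7006)
n_3 = (-0.9853, -0.1710)
n_4 = (-0.7214, -0.6925)
n_5 = (-0.0062, -1.0000)
  (0,1): δ = 108.47°  ·
  (0,2): δ = 32.03°  ✓
  (0,3): δ = 22.29°  ✓
  (0,4): δ = 56.27°  ✓
  (0,5): δ = 102.08°  ·
  (1,2): δ = 103.56°  ·
  (1,3): δ = 49.24°  ✓
  (1,4): δ = 15.25°  ✓
  (1,5): δ = 30.56°  ✓
  (2,3): δ = 125.68°  ·
  (2,4): δ = 91.69°  ·
  (2,5): δ = 45.88°  ✓
  (3,4): δ = 146.01°  ·
  (3,5): δ = 100.20°  ·
  (4,5): δ = 134.19°  ·
antipodal pairs: 7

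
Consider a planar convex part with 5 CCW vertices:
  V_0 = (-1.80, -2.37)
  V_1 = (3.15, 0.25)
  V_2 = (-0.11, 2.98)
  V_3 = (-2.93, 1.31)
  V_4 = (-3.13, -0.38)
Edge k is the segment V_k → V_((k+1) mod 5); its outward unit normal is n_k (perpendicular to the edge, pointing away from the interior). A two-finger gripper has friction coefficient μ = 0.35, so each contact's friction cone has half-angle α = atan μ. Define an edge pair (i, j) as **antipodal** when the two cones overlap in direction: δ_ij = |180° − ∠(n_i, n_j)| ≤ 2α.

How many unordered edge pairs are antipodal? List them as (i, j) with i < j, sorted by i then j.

α = atan 0.35 = 19.29°;  2α = 38.58°
n_0 = (+0.4678, -0.8838)
n_1 = (+0.6420, +0.7667)
n_2 = (-0.5096, +0.8604)
n_3 = (-0.9931, +0.1175)
n_4 = (-0.8314, -0.5557)
  (0,1): δ = 67.84°  ·
  (0,2): δ = 2.74°  ✓
  (0,3): δ = 55.36°  ·
  (0,4): δ = 95.86°  ·
  (1,2): δ = 109.42°  ·
  (1,3): δ = 56.81°  ·
  (1,4): δ = 16.30°  ✓
  (2,3): δ = 127.38°  ·
  (2,4): δ = 86.88°  ·
  (3,4): δ = 139.49°  ·
antipodal pairs: 2

count = 2; pairs: (0,2), (1,4)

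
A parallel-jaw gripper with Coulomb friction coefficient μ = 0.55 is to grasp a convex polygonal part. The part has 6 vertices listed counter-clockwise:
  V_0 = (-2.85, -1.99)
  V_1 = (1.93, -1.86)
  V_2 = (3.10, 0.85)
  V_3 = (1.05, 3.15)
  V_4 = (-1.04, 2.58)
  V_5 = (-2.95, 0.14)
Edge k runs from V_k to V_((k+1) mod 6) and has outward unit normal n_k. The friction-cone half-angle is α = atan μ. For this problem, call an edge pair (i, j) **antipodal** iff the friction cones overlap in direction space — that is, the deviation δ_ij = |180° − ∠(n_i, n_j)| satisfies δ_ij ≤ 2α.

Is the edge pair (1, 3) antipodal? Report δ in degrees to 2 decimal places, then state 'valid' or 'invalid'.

α = atan 0.55 = 28.81°;  2α = 57.62°
edge 1: e_1 = (+1.17, +2.71);  n_1 = (+0.9181, -0.3964)
edge 3: e_3 = (-2.09, -0.57);  n_3 = (-0.2631, +0.9648)
∠(n_1, n_3) = 128.61°
δ = |180° − 128.61°| = 51.39°
51.39° ≤ 2α = 57.62°  →  valid

δ = 51.39°, valid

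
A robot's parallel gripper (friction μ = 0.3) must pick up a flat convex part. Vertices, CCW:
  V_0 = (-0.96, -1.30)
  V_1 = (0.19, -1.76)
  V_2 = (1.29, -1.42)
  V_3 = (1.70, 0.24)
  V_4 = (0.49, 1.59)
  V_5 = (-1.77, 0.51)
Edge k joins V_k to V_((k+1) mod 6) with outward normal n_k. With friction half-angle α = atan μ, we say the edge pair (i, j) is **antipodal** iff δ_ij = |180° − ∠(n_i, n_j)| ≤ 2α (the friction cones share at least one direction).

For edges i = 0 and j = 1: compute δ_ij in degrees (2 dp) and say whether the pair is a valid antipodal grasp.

α = atan 0.3 = 16.70°;  2α = 33.40°
edge 0: e_0 = (+1.15, -0.46);  n_0 = (-0.3714, -0.9285)
edge 1: e_1 = (+1.10, +0.34);  n_1 = (+0.2953, -0.9554)
∠(n_0, n_1) = 38.98°
δ = |180° − 38.98°| = 141.02°
141.02° > 2α = 33.40°  →  invalid

δ = 141.02°, invalid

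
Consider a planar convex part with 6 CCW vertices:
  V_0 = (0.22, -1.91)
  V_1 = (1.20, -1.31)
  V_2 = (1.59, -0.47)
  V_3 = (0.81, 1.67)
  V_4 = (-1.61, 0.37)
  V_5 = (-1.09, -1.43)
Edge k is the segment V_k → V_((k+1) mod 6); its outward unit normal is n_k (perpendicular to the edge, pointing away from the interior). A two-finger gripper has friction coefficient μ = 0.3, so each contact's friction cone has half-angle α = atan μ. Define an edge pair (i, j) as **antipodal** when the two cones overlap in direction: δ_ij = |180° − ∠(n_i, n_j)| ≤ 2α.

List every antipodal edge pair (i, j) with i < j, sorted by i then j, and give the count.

count = 2; pairs: (0,3), (2,4)

α = atan 0.3 = 16.70°;  2α = 33.40°
n_0 = (+0.5222, -0.8529)
n_1 = (+0.9070, -0.4211)
n_2 = (+0.9395, +0.3424)
n_3 = (-0.4732, +0.8809)
n_4 = (-0.9607, -0.2775)
n_5 = (-0.3440, -0.9390)
  (0,1): δ = 146.38°  ·
  (0,2): δ = 101.45°  ·
  (0,3): δ = 3.23°  ✓
  (0,4): δ = 74.64°  ·
  (0,5): δ = 128.40°  ·
  (1,2): δ = 135.07°  ·
  (1,3): δ = 36.85°  ·
  (1,4): δ = 41.02°  ·
  (1,5): δ = 94.78°  ·
  (2,3): δ = 81.78°  ·
  (2,4): δ = 3.91°  ✓
  (2,5): δ = 49.85°  ·
  (3,4): δ = 102.13°  ·
  (3,5): δ = 48.37°  ·
  (4,5): δ = 126.24°  ·
antipodal pairs: 2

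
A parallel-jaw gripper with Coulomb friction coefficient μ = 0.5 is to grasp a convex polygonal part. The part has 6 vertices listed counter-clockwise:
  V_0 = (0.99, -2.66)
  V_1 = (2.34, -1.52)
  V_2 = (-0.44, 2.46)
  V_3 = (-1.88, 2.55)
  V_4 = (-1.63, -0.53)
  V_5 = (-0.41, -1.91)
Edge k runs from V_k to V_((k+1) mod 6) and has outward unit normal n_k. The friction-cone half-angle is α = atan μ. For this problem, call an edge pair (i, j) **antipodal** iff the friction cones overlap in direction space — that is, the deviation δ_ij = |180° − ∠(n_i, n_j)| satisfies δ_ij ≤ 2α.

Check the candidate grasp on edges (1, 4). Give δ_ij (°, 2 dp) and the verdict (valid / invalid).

δ = 6.54°, valid

α = atan 0.5 = 26.57°;  2α = 53.13°
edge 1: e_1 = (-2.78, +3.98);  n_1 = (+0.8198, +0.5726)
edge 4: e_4 = (+1.22, -1.38);  n_4 = (-0.7492, -0.6623)
∠(n_1, n_4) = 173.46°
δ = |180° − 173.46°| = 6.54°
6.54° ≤ 2α = 53.13°  →  valid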